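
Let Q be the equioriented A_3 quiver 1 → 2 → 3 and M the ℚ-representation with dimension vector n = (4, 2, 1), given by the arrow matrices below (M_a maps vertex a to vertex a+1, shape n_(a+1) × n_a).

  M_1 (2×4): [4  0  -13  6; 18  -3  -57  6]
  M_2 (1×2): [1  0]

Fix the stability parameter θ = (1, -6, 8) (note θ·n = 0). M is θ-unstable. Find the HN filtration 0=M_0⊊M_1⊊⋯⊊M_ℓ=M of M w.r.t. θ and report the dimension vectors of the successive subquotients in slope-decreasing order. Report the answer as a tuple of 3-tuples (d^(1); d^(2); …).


Barcode: M ≅ I[1,1]^2, I[1,2], I[1,3]. HN layers by μ_θ (3 steps, strictly decreasing):
  μ^(1)=8; μ^(2)=1; μ^(3)=-5/2

((0, 0, 1); (2, 0, 0); (2, 2, 0))


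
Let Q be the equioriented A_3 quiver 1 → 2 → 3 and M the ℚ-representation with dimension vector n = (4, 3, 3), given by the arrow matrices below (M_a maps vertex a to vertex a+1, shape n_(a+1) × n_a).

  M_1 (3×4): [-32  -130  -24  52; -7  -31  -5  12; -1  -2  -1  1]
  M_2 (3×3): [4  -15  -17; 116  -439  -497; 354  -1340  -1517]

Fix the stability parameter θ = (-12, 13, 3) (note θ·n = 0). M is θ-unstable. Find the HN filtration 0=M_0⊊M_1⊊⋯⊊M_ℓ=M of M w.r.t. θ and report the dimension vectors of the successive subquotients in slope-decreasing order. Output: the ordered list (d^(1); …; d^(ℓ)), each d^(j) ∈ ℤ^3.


Barcode: M ≅ I[1,1], I[1,2], I[1,3]^2, I[3,3]. HN layers by μ_θ (4 steps, strictly decreasing):
  μ^(1)=13; μ^(2)=8; μ^(3)=3; μ^(4)=-12

((0, 1, 0); (0, 2, 2); (0, 0, 1); (4, 0, 0))


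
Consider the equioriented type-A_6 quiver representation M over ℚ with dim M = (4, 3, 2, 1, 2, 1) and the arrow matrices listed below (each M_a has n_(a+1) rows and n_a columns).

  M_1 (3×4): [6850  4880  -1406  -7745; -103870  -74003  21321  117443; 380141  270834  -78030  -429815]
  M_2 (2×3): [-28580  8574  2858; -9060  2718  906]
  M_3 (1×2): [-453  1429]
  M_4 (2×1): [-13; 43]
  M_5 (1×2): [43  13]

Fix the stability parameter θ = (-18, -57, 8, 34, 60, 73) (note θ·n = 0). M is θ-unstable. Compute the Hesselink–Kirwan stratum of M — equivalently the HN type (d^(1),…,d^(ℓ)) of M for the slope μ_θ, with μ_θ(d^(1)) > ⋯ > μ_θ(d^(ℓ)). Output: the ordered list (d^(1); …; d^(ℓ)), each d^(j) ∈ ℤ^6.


Interval decomposition of M: I[1,1], I[1,2]^2, I[1,3], I[3,5], I[5,6].
HN type (ℓ=6): μ^(1)=73; μ^(2)=60; μ^(3)=34; μ^(4)=8; μ^(5)=-18; μ^(6)=-75/2

((0, 0, 0, 0, 0, 1); (0, 0, 0, 0, 2, 0); (0, 0, 0, 1, 0, 0); (0, 0, 2, 0, 0, 0); (1, 0, 0, 0, 0, 0); (3, 3, 0, 0, 0, 0))


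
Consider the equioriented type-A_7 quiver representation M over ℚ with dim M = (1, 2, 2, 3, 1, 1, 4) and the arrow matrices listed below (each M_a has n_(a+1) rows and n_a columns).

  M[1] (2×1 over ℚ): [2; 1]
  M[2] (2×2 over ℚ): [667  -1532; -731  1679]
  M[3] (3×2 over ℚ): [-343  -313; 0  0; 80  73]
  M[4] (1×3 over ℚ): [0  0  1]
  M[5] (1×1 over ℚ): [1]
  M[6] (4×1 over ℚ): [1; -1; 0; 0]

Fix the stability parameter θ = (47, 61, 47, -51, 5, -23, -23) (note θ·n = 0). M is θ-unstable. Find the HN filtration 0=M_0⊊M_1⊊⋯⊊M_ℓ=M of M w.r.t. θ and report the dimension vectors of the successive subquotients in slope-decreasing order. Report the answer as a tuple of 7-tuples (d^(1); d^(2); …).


Interval decomposition of M: I[1,7], I[2,4], I[4,4], I[7,7]^3.
HN type (ℓ=4): μ^(1)=19; μ^(2)=9; μ^(3)=-23; μ^(4)=-51

((0, 1, 1, 1, 0, 0, 0); (1, 1, 1, 1, 1, 1, 1); (0, 0, 0, 0, 0, 0, 3); (0, 0, 0, 1, 0, 0, 0))


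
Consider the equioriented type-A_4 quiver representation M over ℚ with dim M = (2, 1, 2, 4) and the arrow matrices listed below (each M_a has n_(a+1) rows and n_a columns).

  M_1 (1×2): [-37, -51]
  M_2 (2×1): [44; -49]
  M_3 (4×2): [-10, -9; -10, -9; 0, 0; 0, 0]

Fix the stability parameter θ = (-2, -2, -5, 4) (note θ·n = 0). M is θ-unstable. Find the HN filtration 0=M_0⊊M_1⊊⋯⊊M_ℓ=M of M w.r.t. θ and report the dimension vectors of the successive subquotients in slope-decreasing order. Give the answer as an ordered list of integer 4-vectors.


Interval decomposition of M: I[1,1], I[1,4], I[3,3], I[4,4]^3.
HN type (ℓ=4): μ^(1)=4; μ^(2)=-2; μ^(3)=-3; μ^(4)=-5

((0, 0, 0, 4); (1, 0, 0, 0); (1, 1, 1, 0); (0, 0, 1, 0))


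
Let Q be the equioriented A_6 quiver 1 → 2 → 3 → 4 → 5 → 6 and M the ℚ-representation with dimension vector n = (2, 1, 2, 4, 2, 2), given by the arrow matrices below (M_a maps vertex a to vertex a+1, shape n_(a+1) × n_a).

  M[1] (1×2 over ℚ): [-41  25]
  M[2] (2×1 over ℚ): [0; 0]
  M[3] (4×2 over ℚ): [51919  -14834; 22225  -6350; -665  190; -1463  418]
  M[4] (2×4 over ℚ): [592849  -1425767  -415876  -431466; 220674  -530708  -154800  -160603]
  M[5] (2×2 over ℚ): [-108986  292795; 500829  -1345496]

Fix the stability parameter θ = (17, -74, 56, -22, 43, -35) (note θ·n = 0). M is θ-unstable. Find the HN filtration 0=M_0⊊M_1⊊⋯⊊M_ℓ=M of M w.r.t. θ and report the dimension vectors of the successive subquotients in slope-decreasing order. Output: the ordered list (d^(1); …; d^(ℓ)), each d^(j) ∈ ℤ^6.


Interval decomposition of M: I[1,1], I[1,2], I[3,3], I[3,6], I[4,4]^2, I[4,6].
HN type (ℓ=6): μ^(1)=56; μ^(2)=17; μ^(3)=21/2; μ^(4)=4; μ^(5)=-22; μ^(6)=-57/2

((0, 0, 1, 0, 0, 0); (1, 0, 0, 0, 0, 0); (0, 0, 1, 1, 1, 1); (0, 0, 0, 0, 1, 1); (0, 0, 0, 3, 0, 0); (1, 1, 0, 0, 0, 0))


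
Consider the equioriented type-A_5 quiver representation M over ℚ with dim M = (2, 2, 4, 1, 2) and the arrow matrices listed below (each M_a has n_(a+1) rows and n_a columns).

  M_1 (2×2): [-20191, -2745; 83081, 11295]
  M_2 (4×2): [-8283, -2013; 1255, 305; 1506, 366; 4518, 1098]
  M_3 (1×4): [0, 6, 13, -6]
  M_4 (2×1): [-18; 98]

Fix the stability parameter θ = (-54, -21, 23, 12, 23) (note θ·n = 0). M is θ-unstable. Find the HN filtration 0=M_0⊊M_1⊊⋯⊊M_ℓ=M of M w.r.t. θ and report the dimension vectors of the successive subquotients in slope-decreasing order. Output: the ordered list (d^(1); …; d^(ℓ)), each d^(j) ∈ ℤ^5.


Interval decomposition of M: I[1,1], I[1,2], I[2,3], I[3,3]^2, I[3,5], I[5,5].
HN type (ℓ=4): μ^(1)=23; μ^(2)=35/2; μ^(3)=-21; μ^(4)=-54

((0, 0, 3, 0, 2); (0, 0, 1, 1, 0); (0, 2, 0, 0, 0); (2, 0, 0, 0, 0))


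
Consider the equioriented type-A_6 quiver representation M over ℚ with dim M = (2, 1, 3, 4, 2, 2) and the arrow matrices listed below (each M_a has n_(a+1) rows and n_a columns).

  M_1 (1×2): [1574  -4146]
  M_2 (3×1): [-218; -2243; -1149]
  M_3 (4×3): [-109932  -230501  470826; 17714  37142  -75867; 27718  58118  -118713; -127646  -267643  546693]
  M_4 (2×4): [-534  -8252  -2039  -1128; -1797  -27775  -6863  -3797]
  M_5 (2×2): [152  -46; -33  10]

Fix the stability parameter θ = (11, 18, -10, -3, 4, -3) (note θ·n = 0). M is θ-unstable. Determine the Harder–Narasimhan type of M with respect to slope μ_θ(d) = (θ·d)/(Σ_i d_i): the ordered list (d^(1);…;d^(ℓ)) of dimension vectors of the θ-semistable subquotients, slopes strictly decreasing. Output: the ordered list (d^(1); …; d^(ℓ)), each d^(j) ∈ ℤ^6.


Via rank(M_{q-1}∘⋯∘M_p): M ≅ I[1,1], I[1,6], I[3,3], I[3,4], I[4,4], I[4,6].
μ_θ-semistable layers: μ^(1)=11; μ^(2)=17/6; μ^(3)=1/2; μ^(4)=-3; μ^(5)=-10

((1, 0, 0, 0, 0, 0); (1, 1, 1, 1, 1, 1); (0, 0, 0, 0, 1, 1); (0, 0, 0, 3, 0, 0); (0, 0, 2, 0, 0, 0))


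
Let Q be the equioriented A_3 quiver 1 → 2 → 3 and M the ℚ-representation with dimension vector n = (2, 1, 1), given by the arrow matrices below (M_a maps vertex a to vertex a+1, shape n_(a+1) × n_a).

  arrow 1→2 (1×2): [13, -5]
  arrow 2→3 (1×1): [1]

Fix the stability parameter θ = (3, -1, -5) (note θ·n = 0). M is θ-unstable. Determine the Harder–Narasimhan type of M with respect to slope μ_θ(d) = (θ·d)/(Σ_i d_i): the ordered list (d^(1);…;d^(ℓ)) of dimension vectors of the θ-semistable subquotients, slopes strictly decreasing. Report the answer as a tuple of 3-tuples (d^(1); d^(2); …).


Via rank(M_{q-1}∘⋯∘M_p): M ≅ I[1,1], I[1,3].
μ_θ-semistable layers: μ^(1)=3; μ^(2)=-1

((1, 0, 0); (1, 1, 1))


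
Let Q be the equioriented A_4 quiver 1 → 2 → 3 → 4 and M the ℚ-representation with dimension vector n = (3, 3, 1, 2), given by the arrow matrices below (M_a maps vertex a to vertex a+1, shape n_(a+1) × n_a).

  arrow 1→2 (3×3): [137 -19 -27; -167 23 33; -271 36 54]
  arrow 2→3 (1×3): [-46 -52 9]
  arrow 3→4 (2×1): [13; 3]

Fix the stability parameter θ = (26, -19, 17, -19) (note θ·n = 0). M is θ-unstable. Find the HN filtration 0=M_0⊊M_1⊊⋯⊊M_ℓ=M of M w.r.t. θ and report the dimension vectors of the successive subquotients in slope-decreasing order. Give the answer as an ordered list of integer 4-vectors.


Via rank(M_{q-1}∘⋯∘M_p): M ≅ I[1,2]^2, I[1,4], I[4,4].
μ_θ-semistable layers: μ^(1)=7/2; μ^(2)=5/4; μ^(3)=-19

((2, 2, 0, 0); (1, 1, 1, 1); (0, 0, 0, 1))


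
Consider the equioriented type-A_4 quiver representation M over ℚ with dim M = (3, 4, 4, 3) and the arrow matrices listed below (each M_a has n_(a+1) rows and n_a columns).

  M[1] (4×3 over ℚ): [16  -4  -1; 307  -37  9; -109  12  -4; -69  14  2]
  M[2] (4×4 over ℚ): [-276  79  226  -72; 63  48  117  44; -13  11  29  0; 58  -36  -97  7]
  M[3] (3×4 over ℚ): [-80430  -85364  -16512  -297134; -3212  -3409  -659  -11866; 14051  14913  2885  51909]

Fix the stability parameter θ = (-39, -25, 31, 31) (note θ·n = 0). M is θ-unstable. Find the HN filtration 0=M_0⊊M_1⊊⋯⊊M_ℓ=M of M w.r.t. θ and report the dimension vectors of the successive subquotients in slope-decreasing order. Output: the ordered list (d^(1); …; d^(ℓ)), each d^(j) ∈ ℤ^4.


Via rank(M_{q-1}∘⋯∘M_p): M ≅ I[1,3], I[1,4]^2, I[2,3], I[4,4].
μ_θ-semistable layers: μ^(1)=31; μ^(2)=-25; μ^(3)=-39

((0, 0, 4, 3); (0, 4, 0, 0); (3, 0, 0, 0))


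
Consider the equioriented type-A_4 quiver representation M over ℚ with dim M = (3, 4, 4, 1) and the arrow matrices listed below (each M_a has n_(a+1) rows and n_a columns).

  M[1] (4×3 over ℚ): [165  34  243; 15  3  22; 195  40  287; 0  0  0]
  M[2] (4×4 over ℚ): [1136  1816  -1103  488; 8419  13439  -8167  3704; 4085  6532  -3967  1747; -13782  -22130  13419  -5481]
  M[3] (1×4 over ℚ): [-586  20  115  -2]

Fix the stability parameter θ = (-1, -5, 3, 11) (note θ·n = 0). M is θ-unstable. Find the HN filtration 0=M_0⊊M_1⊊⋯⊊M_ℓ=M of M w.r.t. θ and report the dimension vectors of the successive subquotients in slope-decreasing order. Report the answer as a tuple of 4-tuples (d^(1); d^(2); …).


Barcode: M ≅ I[1,1], I[1,3], I[1,4], I[2,3]^2. HN layers by μ_θ (5 steps, strictly decreasing):
  μ^(1)=11; μ^(2)=3; μ^(3)=-1; μ^(4)=-3; μ^(5)=-5

((0, 0, 0, 1); (0, 0, 4, 0); (1, 0, 0, 0); (2, 2, 0, 0); (0, 2, 0, 0))


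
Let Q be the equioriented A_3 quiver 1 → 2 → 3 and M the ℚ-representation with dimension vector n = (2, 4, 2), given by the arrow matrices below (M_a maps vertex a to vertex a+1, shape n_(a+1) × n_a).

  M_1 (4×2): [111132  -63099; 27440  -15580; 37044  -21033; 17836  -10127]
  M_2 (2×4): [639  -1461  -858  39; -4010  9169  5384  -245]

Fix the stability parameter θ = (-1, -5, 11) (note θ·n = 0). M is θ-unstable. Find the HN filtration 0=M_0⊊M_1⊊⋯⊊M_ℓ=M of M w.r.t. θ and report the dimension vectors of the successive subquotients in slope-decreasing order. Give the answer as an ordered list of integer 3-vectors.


Via rank(M_{q-1}∘⋯∘M_p): M ≅ I[1,1], I[1,3], I[2,2]^2, I[2,3].
μ_θ-semistable layers: μ^(1)=11; μ^(2)=-1; μ^(3)=-3; μ^(4)=-5

((0, 0, 2); (1, 0, 0); (1, 1, 0); (0, 3, 0))


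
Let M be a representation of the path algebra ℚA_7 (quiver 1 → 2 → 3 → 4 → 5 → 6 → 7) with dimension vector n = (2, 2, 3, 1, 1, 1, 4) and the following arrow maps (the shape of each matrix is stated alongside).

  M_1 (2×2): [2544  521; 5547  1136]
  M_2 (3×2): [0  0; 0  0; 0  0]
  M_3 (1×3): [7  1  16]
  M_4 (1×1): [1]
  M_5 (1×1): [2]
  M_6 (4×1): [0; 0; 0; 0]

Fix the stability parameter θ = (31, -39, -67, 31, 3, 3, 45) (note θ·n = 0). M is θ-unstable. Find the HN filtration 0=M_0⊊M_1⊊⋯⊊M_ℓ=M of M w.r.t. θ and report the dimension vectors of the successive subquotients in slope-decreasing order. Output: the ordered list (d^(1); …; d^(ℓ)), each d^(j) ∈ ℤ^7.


Interval decomposition of M: I[1,2]^2, I[3,3]^2, I[3,6], I[7,7]^4.
HN type (ℓ=4): μ^(1)=45; μ^(2)=37/3; μ^(3)=-4; μ^(4)=-67

((0, 0, 0, 0, 0, 0, 4); (0, 0, 0, 1, 1, 1, 0); (2, 2, 0, 0, 0, 0, 0); (0, 0, 3, 0, 0, 0, 0))


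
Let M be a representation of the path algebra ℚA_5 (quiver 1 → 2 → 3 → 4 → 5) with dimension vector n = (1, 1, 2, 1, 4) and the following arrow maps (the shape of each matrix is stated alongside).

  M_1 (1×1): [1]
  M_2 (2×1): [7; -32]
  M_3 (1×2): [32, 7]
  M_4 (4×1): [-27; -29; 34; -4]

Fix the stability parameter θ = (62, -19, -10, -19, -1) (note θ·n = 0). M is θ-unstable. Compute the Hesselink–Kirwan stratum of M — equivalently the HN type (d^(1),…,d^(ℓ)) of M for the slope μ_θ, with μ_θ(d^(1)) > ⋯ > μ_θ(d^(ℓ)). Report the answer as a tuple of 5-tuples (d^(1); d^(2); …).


Barcode: M ≅ I[1,3], I[3,5], I[5,5]^3. HN layers by μ_θ (3 steps, strictly decreasing):
  μ^(1)=11; μ^(2)=-1; μ^(3)=-29/2

((1, 1, 1, 0, 0); (0, 0, 0, 0, 4); (0, 0, 1, 1, 0))


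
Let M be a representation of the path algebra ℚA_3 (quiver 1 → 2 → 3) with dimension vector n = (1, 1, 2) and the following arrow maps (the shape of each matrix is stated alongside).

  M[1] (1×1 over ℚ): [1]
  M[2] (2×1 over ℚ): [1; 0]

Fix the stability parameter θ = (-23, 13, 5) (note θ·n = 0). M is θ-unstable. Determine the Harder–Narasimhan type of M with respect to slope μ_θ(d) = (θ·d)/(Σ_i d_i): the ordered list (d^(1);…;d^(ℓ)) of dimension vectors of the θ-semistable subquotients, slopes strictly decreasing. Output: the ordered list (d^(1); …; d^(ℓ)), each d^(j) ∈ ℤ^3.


Via rank(M_{q-1}∘⋯∘M_p): M ≅ I[1,3], I[3,3].
μ_θ-semistable layers: μ^(1)=9; μ^(2)=5; μ^(3)=-23

((0, 1, 1); (0, 0, 1); (1, 0, 0))


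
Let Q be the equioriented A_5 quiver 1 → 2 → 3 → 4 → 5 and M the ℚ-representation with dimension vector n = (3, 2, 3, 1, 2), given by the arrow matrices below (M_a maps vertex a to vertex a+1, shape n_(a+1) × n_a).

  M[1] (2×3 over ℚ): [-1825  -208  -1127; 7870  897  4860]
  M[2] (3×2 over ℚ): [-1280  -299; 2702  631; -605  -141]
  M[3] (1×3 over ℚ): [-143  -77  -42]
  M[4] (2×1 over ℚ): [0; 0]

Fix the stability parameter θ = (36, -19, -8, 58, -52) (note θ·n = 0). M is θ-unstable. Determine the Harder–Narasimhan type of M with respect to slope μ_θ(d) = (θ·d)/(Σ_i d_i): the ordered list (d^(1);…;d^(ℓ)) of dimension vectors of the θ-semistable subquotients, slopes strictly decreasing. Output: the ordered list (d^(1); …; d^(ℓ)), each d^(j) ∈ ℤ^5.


Interval decomposition of M: I[1,1], I[1,3], I[1,4], I[3,3], I[5,5]^2.
HN type (ℓ=5): μ^(1)=58; μ^(2)=36; μ^(3)=3; μ^(4)=-8; μ^(5)=-52

((0, 0, 0, 1, 0); (1, 0, 0, 0, 0); (2, 2, 2, 0, 0); (0, 0, 1, 0, 0); (0, 0, 0, 0, 2))


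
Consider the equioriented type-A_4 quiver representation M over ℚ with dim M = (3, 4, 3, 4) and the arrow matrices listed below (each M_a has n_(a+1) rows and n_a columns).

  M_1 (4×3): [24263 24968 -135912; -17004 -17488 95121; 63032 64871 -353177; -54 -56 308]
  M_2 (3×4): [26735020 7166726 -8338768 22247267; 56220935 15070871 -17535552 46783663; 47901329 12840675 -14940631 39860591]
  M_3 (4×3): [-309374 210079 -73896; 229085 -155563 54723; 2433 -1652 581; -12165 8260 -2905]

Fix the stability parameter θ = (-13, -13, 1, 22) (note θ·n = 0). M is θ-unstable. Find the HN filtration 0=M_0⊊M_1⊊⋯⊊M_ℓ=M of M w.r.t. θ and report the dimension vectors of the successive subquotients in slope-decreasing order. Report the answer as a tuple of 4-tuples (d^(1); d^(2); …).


Barcode: M ≅ I[1,2], I[1,4]^2, I[2,3], I[4,4]^2. HN layers by μ_θ (3 steps, strictly decreasing):
  μ^(1)=22; μ^(2)=1; μ^(3)=-13

((0, 0, 0, 4); (0, 0, 3, 0); (3, 4, 0, 0))


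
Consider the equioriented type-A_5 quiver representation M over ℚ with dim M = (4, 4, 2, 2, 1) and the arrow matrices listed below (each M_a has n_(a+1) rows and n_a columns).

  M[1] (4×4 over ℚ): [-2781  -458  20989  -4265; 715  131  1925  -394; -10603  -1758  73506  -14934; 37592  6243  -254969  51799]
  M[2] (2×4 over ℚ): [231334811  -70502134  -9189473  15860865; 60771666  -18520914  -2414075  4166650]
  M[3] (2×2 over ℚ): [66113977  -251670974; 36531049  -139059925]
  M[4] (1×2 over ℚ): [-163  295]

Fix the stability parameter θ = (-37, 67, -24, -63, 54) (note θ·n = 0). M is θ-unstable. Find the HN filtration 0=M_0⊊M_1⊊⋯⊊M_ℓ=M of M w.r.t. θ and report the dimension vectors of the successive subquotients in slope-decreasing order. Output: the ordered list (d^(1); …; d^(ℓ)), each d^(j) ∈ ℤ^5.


Interval decomposition of M: I[1,2]^2, I[1,4], I[1,5].
HN type (ℓ=4): μ^(1)=67; μ^(2)=54; μ^(3)=-20/3; μ^(4)=-37

((0, 2, 0, 0, 0); (0, 0, 0, 0, 1); (0, 2, 2, 2, 0); (4, 0, 0, 0, 0))


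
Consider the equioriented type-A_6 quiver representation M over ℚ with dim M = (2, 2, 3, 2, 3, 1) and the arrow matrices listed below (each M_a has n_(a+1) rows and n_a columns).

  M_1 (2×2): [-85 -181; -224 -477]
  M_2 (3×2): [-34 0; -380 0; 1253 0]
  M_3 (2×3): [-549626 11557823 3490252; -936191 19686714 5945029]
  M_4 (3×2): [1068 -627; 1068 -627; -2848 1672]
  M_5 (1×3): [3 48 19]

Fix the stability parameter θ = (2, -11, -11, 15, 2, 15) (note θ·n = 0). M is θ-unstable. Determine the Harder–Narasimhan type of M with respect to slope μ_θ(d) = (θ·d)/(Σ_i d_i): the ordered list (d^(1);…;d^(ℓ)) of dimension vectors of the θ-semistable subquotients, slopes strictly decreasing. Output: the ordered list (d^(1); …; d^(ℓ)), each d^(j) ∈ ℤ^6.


Via rank(M_{q-1}∘⋯∘M_p): M ≅ I[1,2], I[1,6], I[3,3], I[3,4], I[5,5]^2.
μ_θ-semistable layers: μ^(1)=15; μ^(2)=17/2; μ^(3)=2; μ^(4)=-9/2; μ^(5)=-20/3; μ^(6)=-11

((0, 0, 0, 1, 0, 1); (0, 0, 0, 1, 1, 0); (0, 0, 0, 0, 2, 0); (1, 1, 0, 0, 0, 0); (1, 1, 1, 0, 0, 0); (0, 0, 2, 0, 0, 0))


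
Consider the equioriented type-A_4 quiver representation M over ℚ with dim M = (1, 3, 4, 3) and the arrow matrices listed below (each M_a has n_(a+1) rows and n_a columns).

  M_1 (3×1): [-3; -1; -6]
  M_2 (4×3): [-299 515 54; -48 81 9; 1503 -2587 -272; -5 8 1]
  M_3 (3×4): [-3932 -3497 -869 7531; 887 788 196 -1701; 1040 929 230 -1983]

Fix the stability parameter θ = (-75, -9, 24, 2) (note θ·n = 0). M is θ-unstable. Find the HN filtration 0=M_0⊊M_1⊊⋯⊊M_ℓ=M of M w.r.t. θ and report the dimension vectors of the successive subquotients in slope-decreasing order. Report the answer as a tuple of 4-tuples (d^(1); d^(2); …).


Interval decomposition of M: I[1,4], I[2,4]^2, I[3,3].
HN type (ℓ=4): μ^(1)=24; μ^(2)=13; μ^(3)=-9; μ^(4)=-75

((0, 0, 1, 0); (0, 0, 3, 3); (0, 3, 0, 0); (1, 0, 0, 0))


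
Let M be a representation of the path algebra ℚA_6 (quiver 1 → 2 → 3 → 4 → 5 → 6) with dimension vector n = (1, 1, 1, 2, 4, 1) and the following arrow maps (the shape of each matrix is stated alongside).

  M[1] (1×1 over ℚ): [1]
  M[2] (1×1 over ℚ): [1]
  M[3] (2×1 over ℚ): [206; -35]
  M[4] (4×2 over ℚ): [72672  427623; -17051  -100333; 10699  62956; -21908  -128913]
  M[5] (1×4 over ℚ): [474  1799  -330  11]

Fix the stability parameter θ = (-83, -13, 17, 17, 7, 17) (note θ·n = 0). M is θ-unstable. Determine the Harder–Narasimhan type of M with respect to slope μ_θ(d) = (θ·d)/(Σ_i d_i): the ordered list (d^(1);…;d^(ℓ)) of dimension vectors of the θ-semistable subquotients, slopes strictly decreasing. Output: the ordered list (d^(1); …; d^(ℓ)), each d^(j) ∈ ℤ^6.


Via rank(M_{q-1}∘⋯∘M_p): M ≅ I[1,6], I[4,5], I[5,5]^2.
μ_θ-semistable layers: μ^(1)=17; μ^(2)=41/3; μ^(3)=12; μ^(4)=7; μ^(5)=-13; μ^(6)=-83

((0, 0, 0, 0, 0, 1); (0, 0, 1, 1, 1, 0); (0, 0, 0, 1, 1, 0); (0, 0, 0, 0, 2, 0); (0, 1, 0, 0, 0, 0); (1, 0, 0, 0, 0, 0))


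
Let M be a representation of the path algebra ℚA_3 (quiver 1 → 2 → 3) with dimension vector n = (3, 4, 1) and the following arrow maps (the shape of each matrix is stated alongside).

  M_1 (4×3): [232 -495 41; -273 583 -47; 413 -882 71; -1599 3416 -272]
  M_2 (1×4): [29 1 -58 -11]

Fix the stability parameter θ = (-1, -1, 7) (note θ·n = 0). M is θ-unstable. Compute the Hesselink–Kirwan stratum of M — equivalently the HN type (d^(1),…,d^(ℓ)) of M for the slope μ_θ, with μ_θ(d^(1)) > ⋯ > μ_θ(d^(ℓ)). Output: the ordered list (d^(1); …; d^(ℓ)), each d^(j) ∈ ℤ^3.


Via rank(M_{q-1}∘⋯∘M_p): M ≅ I[1,2]^2, I[1,3], I[2,2].
μ_θ-semistable layers: μ^(1)=7; μ^(2)=-1

((0, 0, 1); (3, 4, 0))


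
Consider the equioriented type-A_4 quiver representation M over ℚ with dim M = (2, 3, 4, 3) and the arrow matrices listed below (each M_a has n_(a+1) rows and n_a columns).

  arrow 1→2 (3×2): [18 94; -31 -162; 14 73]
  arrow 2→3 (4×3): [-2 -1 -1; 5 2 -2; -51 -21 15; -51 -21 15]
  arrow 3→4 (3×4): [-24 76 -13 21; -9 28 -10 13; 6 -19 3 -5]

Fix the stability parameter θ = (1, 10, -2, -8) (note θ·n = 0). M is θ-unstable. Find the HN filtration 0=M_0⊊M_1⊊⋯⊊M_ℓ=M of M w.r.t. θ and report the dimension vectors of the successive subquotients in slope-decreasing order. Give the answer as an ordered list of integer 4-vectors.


Barcode: M ≅ I[1,2], I[1,3], I[2,4], I[3,4]^2. HN layers by μ_θ (5 steps, strictly decreasing):
  μ^(1)=10; μ^(2)=4; μ^(3)=1; μ^(4)=0; μ^(5)=-5

((0, 1, 0, 0); (0, 1, 1, 0); (2, 0, 0, 0); (0, 1, 1, 1); (0, 0, 2, 2))


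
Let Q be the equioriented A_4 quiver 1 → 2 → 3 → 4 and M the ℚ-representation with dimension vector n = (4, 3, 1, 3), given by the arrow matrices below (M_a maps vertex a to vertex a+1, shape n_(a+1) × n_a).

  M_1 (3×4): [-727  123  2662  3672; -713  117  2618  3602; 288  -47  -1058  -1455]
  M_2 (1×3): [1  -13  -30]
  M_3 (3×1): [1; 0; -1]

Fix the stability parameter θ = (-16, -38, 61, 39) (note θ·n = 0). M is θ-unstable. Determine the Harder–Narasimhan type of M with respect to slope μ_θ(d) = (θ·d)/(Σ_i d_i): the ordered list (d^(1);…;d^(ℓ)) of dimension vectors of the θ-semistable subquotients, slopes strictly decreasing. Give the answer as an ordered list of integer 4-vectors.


Via rank(M_{q-1}∘⋯∘M_p): M ≅ I[1,1], I[1,2]^2, I[1,4], I[4,4]^2.
μ_θ-semistable layers: μ^(1)=50; μ^(2)=39; μ^(3)=-16; μ^(4)=-27

((0, 0, 1, 1); (0, 0, 0, 2); (1, 0, 0, 0); (3, 3, 0, 0))


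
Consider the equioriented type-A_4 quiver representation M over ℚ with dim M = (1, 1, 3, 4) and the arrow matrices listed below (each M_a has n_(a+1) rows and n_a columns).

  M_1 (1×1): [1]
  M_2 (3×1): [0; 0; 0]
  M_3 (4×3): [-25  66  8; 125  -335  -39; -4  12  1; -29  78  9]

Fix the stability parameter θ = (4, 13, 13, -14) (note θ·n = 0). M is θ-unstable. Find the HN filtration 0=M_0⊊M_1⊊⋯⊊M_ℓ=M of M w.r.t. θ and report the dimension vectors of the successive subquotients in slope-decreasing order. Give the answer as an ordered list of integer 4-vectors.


Via rank(M_{q-1}∘⋯∘M_p): M ≅ I[1,2], I[3,4]^3, I[4,4].
μ_θ-semistable layers: μ^(1)=13; μ^(2)=4; μ^(3)=-1/2; μ^(4)=-14

((0, 1, 0, 0); (1, 0, 0, 0); (0, 0, 3, 3); (0, 0, 0, 1))


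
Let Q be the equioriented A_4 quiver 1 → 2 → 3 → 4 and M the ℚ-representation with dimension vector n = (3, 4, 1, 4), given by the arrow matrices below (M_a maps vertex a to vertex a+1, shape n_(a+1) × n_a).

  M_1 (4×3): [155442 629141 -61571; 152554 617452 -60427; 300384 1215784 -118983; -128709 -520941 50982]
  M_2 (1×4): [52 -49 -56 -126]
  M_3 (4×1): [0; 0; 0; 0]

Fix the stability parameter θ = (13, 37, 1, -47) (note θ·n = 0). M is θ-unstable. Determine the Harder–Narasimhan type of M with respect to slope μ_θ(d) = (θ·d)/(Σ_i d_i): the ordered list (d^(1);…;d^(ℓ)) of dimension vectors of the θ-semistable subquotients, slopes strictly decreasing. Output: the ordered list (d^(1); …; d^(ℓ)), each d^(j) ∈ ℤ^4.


Barcode: M ≅ I[1,2]^2, I[1,3], I[2,2], I[4,4]^4. HN layers by μ_θ (4 steps, strictly decreasing):
  μ^(1)=37; μ^(2)=19; μ^(3)=13; μ^(4)=-47

((0, 3, 0, 0); (0, 1, 1, 0); (3, 0, 0, 0); (0, 0, 0, 4))


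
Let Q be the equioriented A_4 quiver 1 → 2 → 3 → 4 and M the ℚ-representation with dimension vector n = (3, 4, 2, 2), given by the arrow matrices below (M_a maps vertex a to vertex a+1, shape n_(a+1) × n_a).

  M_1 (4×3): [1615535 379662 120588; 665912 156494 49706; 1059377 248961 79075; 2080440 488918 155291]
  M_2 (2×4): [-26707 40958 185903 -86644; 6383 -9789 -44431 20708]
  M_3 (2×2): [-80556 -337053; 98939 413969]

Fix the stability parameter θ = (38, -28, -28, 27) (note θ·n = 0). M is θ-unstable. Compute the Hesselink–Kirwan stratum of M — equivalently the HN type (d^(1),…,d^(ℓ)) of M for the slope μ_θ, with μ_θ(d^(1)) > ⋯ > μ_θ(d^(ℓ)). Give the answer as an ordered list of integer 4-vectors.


Interval decomposition of M: I[1,2], I[1,4]^2, I[2,2].
HN type (ℓ=4): μ^(1)=27; μ^(2)=5; μ^(3)=-6; μ^(4)=-28

((0, 0, 0, 2); (1, 1, 0, 0); (2, 2, 2, 0); (0, 1, 0, 0))


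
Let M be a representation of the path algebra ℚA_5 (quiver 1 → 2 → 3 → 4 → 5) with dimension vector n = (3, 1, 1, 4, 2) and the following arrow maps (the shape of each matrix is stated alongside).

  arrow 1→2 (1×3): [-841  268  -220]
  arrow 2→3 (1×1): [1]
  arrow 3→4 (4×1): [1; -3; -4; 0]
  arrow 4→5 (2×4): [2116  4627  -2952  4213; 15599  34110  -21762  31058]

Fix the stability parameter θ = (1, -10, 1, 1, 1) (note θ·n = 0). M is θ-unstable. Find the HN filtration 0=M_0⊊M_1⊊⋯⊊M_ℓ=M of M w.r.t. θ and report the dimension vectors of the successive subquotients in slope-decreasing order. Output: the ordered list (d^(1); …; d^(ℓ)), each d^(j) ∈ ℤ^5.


Via rank(M_{q-1}∘⋯∘M_p): M ≅ I[1,1]^2, I[1,5], I[4,4]^2, I[4,5].
μ_θ-semistable layers: μ^(1)=1; μ^(2)=-9/2

((2, 0, 1, 4, 2); (1, 1, 0, 0, 0))


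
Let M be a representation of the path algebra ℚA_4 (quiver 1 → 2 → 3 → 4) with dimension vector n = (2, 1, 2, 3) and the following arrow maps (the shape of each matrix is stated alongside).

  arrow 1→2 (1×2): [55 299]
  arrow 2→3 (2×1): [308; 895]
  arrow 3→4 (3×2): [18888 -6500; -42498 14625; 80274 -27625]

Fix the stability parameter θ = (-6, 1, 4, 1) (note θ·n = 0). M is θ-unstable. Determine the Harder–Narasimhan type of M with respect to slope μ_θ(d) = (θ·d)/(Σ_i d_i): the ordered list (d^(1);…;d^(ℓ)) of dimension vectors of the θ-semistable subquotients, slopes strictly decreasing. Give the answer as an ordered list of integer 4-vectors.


Via rank(M_{q-1}∘⋯∘M_p): M ≅ I[1,1], I[1,4], I[3,3], I[4,4]^2.
μ_θ-semistable layers: μ^(1)=4; μ^(2)=5/2; μ^(3)=1; μ^(4)=-6

((0, 0, 1, 0); (0, 0, 1, 1); (0, 1, 0, 2); (2, 0, 0, 0))


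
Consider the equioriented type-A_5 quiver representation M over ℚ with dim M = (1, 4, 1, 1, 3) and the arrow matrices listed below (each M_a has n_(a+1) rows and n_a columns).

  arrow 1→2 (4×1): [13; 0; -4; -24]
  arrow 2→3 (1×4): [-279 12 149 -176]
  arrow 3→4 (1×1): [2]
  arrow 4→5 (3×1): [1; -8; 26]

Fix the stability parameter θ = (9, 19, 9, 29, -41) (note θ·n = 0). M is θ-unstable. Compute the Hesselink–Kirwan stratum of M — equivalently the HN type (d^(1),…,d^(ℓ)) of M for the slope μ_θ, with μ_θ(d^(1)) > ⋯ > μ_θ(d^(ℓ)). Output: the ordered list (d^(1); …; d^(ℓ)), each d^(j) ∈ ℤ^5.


Barcode: M ≅ I[1,5], I[2,2]^3, I[5,5]^2. HN layers by μ_θ (3 steps, strictly decreasing):
  μ^(1)=19; μ^(2)=5; μ^(3)=-41

((0, 3, 0, 0, 0); (1, 1, 1, 1, 1); (0, 0, 0, 0, 2))


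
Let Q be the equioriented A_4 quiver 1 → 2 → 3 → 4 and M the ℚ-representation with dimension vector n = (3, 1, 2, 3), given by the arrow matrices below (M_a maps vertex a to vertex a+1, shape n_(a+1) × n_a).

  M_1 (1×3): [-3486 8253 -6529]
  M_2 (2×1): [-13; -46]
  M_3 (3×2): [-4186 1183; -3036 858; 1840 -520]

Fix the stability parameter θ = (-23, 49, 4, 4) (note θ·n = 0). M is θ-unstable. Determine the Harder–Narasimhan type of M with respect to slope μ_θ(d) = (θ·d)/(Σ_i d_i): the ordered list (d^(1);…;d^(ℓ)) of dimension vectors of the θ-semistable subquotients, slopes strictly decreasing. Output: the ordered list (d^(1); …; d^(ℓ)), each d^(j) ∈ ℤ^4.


Via rank(M_{q-1}∘⋯∘M_p): M ≅ I[1,1]^2, I[1,3], I[3,4], I[4,4]^2.
μ_θ-semistable layers: μ^(1)=53/2; μ^(2)=4; μ^(3)=-23

((0, 1, 1, 0); (0, 0, 1, 3); (3, 0, 0, 0))


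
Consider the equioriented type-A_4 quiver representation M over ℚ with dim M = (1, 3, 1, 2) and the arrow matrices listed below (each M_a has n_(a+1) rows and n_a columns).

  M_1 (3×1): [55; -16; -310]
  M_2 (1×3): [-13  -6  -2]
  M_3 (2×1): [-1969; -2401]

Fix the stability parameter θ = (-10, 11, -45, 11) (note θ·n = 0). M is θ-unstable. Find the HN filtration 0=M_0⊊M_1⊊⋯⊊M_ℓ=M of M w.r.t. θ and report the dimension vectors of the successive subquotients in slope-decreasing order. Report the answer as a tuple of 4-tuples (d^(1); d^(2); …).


Via rank(M_{q-1}∘⋯∘M_p): M ≅ I[1,4], I[2,2]^2, I[4,4].
μ_θ-semistable layers: μ^(1)=11; μ^(2)=-44/3

((0, 2, 0, 2); (1, 1, 1, 0))


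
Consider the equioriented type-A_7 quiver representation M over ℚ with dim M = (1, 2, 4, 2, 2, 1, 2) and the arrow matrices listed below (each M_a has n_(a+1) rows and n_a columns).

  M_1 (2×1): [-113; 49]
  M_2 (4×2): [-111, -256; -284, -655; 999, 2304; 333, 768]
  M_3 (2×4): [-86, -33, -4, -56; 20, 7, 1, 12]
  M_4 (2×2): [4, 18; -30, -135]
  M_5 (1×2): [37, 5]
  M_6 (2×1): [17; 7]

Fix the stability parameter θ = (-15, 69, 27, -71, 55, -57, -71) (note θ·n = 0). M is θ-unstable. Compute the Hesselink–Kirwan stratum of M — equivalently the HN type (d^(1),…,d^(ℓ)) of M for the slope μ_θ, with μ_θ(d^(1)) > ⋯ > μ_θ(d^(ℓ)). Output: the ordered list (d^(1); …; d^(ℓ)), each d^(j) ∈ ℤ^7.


Via rank(M_{q-1}∘⋯∘M_p): M ≅ I[1,7], I[2,4], I[3,3]^2, I[5,5], I[7,7].
μ_θ-semistable layers: μ^(1)=55; μ^(2)=27; μ^(3)=25/3; μ^(4)=-8; μ^(5)=-15; μ^(6)=-71

((0, 0, 0, 0, 1, 0, 0); (0, 0, 2, 0, 0, 0, 0); (0, 1, 1, 1, 0, 0, 0); (0, 1, 1, 1, 1, 1, 1); (1, 0, 0, 0, 0, 0, 0); (0, 0, 0, 0, 0, 0, 1))


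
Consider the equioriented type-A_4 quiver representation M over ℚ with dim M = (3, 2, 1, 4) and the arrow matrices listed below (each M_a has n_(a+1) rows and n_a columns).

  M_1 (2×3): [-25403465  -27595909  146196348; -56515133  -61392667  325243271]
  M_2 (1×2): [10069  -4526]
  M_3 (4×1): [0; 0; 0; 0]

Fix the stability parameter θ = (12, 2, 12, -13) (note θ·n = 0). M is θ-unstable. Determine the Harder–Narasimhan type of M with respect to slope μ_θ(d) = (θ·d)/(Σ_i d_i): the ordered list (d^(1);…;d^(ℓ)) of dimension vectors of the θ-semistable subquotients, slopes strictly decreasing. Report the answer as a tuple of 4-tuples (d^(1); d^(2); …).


Via rank(M_{q-1}∘⋯∘M_p): M ≅ I[1,1], I[1,2], I[1,3], I[4,4]^4.
μ_θ-semistable layers: μ^(1)=12; μ^(2)=7; μ^(3)=-13

((1, 0, 1, 0); (2, 2, 0, 0); (0, 0, 0, 4))


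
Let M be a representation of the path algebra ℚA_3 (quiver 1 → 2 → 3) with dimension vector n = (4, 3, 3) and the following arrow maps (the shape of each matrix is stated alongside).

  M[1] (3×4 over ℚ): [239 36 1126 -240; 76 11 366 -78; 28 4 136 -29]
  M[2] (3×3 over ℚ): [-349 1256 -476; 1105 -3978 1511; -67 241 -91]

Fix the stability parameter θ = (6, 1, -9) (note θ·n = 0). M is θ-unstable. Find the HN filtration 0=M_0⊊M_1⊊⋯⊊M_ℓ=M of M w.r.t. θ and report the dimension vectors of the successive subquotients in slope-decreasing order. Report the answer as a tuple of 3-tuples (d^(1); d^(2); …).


Via rank(M_{q-1}∘⋯∘M_p): M ≅ I[1,1], I[1,3]^3.
μ_θ-semistable layers: μ^(1)=6; μ^(2)=-2/3

((1, 0, 0); (3, 3, 3))


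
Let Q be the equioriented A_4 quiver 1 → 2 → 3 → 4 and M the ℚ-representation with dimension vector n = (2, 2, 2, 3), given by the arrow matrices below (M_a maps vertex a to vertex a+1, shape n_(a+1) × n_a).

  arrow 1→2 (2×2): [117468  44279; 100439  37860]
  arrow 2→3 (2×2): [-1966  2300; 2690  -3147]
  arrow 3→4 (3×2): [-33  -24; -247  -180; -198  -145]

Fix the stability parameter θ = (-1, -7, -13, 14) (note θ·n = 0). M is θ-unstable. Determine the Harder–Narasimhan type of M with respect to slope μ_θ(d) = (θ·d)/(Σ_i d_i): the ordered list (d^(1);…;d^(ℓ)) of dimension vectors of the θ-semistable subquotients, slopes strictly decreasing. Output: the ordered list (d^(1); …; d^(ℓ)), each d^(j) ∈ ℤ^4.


Barcode: M ≅ I[1,4]^2, I[4,4]. HN layers by μ_θ (2 steps, strictly decreasing):
  μ^(1)=14; μ^(2)=-7

((0, 0, 0, 3); (2, 2, 2, 0))


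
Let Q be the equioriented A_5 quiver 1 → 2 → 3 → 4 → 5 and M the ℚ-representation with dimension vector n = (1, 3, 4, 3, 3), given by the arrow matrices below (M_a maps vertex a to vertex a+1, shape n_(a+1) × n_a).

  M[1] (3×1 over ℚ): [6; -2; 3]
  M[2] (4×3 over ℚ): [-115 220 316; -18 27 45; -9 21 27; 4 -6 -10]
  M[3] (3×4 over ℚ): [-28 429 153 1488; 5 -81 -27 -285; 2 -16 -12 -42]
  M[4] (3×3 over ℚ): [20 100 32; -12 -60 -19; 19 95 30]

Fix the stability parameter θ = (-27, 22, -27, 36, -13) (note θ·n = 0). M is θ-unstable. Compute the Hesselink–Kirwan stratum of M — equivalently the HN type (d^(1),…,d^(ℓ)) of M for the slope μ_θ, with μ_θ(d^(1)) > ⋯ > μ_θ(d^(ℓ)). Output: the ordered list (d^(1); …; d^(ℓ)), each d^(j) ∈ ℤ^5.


Interval decomposition of M: I[1,5], I[2,2], I[2,3], I[3,3], I[3,4], I[4,5], I[5,5].
HN type (ℓ=6): μ^(1)=36; μ^(2)=22; μ^(3)=23/2; μ^(4)=-5/2; μ^(5)=-13; μ^(6)=-27

((0, 0, 0, 1, 0); (0, 1, 0, 0, 0); (0, 0, 0, 2, 2); (0, 2, 2, 0, 0); (0, 0, 0, 0, 1); (1, 0, 2, 0, 0))


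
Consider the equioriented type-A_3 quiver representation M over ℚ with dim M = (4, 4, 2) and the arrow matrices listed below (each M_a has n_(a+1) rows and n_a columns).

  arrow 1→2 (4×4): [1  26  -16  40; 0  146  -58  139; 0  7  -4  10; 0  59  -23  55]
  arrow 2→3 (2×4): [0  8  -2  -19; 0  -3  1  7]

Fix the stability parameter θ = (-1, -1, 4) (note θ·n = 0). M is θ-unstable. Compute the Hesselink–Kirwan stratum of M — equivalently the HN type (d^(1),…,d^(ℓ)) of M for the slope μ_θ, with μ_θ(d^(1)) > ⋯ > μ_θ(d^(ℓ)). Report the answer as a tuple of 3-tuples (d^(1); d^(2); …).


Barcode: M ≅ I[1,2]^2, I[1,3]^2. HN layers by μ_θ (2 steps, strictly decreasing):
  μ^(1)=4; μ^(2)=-1

((0, 0, 2); (4, 4, 0))


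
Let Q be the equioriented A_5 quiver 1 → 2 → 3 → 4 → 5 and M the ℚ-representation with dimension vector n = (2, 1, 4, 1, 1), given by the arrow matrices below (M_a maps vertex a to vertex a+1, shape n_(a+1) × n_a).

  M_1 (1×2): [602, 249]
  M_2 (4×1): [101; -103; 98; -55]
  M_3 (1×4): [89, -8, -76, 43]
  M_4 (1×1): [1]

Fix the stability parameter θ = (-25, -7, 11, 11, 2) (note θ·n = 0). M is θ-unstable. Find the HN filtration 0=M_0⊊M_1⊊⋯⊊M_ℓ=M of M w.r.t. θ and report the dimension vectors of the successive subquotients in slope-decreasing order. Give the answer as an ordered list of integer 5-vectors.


Via rank(M_{q-1}∘⋯∘M_p): M ≅ I[1,1], I[1,3], I[3,3]^2, I[3,5].
μ_θ-semistable layers: μ^(1)=11; μ^(2)=8; μ^(3)=-7; μ^(4)=-25

((0, 0, 3, 0, 0); (0, 0, 1, 1, 1); (0, 1, 0, 0, 0); (2, 0, 0, 0, 0))


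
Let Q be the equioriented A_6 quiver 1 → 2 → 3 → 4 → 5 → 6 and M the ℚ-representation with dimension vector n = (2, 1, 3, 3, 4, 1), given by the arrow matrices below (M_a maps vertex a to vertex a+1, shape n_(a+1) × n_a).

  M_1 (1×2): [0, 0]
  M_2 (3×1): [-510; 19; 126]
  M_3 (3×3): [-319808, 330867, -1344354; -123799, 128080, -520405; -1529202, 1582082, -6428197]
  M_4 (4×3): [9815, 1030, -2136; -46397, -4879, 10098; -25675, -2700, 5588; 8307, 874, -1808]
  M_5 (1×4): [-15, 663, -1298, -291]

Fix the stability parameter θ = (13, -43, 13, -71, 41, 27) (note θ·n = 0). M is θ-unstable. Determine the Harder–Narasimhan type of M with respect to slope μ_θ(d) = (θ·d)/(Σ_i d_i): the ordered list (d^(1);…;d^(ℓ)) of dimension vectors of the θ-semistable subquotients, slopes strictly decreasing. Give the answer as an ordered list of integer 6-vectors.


Via rank(M_{q-1}∘⋯∘M_p): M ≅ I[1,1]^2, I[2,6], I[3,4], I[3,5], I[5,5]^2.
μ_θ-semistable layers: μ^(1)=41; μ^(2)=34; μ^(3)=13; μ^(4)=-29; μ^(5)=-43

((0, 0, 0, 0, 3, 0); (0, 0, 0, 0, 1, 1); (2, 0, 0, 0, 0, 0); (0, 0, 3, 3, 0, 0); (0, 1, 0, 0, 0, 0))


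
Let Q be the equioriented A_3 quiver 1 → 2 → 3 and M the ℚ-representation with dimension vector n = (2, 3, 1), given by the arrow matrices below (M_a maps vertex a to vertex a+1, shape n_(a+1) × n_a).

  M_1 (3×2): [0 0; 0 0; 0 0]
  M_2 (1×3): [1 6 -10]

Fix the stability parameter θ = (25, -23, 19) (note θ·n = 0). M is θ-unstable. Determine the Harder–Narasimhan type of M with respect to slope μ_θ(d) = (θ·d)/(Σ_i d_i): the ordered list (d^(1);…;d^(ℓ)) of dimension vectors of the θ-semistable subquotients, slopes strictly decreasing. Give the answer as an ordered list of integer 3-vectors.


Via rank(M_{q-1}∘⋯∘M_p): M ≅ I[1,1]^2, I[2,2]^2, I[2,3].
μ_θ-semistable layers: μ^(1)=25; μ^(2)=19; μ^(3)=-23

((2, 0, 0); (0, 0, 1); (0, 3, 0))


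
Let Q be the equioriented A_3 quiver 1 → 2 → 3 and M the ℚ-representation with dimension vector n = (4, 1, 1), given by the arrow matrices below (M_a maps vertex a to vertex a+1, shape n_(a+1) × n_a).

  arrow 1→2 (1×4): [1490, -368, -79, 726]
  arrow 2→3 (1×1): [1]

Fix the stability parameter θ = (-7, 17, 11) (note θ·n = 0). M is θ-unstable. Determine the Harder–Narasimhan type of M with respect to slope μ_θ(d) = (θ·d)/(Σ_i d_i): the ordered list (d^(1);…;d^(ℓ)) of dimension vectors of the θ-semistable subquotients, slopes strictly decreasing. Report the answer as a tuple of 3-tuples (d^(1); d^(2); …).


Barcode: M ≅ I[1,1]^3, I[1,3]. HN layers by μ_θ (2 steps, strictly decreasing):
  μ^(1)=14; μ^(2)=-7

((0, 1, 1); (4, 0, 0))


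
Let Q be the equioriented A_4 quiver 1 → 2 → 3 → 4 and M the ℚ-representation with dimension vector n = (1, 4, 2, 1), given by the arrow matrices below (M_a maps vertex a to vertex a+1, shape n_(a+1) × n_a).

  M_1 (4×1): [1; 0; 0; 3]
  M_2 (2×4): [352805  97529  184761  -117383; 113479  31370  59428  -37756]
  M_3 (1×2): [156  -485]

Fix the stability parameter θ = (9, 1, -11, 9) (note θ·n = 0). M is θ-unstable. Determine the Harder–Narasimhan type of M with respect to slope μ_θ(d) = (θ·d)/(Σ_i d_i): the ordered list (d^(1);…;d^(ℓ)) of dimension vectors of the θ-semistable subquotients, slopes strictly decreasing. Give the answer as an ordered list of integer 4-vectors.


Via rank(M_{q-1}∘⋯∘M_p): M ≅ I[1,4], I[2,2]^2, I[2,3].
μ_θ-semistable layers: μ^(1)=9; μ^(2)=1; μ^(3)=-1/3; μ^(4)=-5

((0, 0, 0, 1); (0, 2, 0, 0); (1, 1, 1, 0); (0, 1, 1, 0))


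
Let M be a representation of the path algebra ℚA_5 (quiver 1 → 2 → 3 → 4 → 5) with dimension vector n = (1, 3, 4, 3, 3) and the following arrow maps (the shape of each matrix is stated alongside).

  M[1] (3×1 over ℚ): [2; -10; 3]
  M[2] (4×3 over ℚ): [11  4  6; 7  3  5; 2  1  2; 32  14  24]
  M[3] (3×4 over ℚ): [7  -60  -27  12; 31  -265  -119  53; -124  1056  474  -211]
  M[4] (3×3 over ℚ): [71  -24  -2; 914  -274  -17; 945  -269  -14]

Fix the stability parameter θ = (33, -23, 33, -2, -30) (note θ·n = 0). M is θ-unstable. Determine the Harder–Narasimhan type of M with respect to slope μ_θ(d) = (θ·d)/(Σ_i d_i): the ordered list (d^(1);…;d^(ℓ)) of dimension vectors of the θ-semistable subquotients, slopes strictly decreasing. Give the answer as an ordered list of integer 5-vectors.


Barcode: M ≅ I[1,5], I[2,3], I[2,5], I[3,5]. HN layers by μ_θ (4 steps, strictly decreasing):
  μ^(1)=33; μ^(2)=11/5; μ^(3)=1/3; μ^(4)=-23

((0, 0, 1, 0, 0); (1, 1, 1, 1, 1); (0, 0, 2, 2, 2); (0, 2, 0, 0, 0))
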